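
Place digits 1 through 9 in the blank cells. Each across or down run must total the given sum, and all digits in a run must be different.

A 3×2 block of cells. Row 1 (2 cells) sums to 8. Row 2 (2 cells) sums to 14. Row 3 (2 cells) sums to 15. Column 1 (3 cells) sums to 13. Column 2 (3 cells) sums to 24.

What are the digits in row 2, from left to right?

24 in 3 cells must be {7,8,9}.
The 8 across and the 24 down share only 7, so (1,2) = 7.
(1,1) = 8 − 7 = 1 completes the 8 across.
Nothing is forced directly, so branch on (2,2), whose candidates are 8 or 9. If (2,2) = 8: then (2,1) would have to be in {6} for the 14 across but in {3,4,5,7,8,9} for the 13 down — contradiction. So (2,2) = 9.
(2,1) = 14 − 9 = 5 completes the 14 across.
(3,1) = 13 − 6 = 7 completes the 13 down.
(3,2) = 15 − 7 = 8 completes the 15 across.

5 9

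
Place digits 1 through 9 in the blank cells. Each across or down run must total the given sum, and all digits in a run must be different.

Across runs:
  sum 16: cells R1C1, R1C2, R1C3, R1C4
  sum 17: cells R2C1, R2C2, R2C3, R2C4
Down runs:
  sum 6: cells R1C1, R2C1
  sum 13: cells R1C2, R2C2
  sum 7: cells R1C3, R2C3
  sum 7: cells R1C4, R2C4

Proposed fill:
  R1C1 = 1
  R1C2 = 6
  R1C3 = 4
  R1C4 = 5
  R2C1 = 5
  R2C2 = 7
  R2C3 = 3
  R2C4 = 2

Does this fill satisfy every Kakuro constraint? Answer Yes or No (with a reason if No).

Across: 1+6+4+5=16; 5+7+3+2=17. Down: 1+5=6; 6+7=13; 4+3=7; 5+2=7. No digit repeats within any run.

Yes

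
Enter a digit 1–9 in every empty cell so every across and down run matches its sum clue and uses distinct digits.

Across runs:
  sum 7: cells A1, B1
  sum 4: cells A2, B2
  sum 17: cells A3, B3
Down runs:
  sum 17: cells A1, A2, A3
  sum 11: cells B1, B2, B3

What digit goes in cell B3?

4 in 2 cells must be {1,3}; 17 in 2 cells must be {8,9}.
The 17 across and the 11 down share only 8, so B3 = 8.
Given what's placed, B2 must be 1 to fit the 4 across and 11 down.
A3 = 17 − 8 = 9 completes the 17 across.
B1 = 11 − 9 = 2 completes the 11 down.
A2 = 4 − 1 = 3 completes the 4 across.
A1 = 7 − 2 = 5 completes the 7 across.

8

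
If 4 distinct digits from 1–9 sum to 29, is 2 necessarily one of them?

The only way to make 29 from 4 distinct digits is {5,7,8,9}, which does not contain 2.

No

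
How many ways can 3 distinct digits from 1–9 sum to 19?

5

3 distinct digits from 1–9 sum between 6 and 24.
Enumerating: {2,8,9}, {3,7,9}, {4,6,9}, {4,7,8}, {5,6,8}.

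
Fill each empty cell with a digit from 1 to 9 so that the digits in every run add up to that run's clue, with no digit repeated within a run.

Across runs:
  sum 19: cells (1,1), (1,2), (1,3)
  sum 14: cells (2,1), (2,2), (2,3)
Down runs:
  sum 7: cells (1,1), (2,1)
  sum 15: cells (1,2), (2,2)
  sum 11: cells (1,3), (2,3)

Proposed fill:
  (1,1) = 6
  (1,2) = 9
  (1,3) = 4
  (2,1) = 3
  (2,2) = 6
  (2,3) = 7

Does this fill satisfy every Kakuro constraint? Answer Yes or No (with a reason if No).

No — the across run (2,1)–(2,3) sums to 16, not 14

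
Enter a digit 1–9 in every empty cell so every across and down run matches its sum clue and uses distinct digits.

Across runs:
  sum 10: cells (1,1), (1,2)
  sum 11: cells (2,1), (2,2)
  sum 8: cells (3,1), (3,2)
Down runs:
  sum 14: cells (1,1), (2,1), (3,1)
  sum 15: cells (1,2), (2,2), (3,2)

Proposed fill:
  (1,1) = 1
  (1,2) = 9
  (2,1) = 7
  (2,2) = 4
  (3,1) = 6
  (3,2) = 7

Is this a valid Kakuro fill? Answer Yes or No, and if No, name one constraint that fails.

No — the across run (3,1)–(3,2) sums to 13, not 8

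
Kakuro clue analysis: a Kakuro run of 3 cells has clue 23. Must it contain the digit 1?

No

The only way to make 23 from 3 distinct digits is {6,8,9}, which does not contain 1.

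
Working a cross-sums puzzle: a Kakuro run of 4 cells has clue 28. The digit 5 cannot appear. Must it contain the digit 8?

The only way to make 28 from 4 distinct digits under that restriction is {4,7,8,9}, which contains 8.

Yes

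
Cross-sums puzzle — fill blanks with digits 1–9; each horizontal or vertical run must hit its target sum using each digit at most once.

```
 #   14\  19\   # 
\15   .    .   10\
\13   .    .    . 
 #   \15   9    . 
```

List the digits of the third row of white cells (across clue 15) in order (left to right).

9 6

R3C3 = 15 − 9 = 6 completes the 15 across.
R2C3 = 10 − 6 = 4 completes the 10 down.
Nothing is forced directly, so branch on R2C1, whose candidates are 6 or 8. If R2C1 = 8: that forces R1C1 = 6, after which R1C2 would have to be in {9} for the 15 across but in {2,3,4,6,7,8} for the 19 down — contradiction. So R2C1 = 6.
R1C1 = 14 − 6 = 8 completes the 14 down.
R1C2 = 15 − 8 = 7 completes the 15 across.
R2C2 = 13 − 10 = 3 completes the 13 across.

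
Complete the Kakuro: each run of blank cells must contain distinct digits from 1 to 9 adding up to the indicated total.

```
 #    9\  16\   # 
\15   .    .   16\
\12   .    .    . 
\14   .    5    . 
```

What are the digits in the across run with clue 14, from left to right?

2, 5, 7

16 in 2 cells must be {7,9}.
R1C1 = 6: only digit in both the 15-across and 9-down candidate sets.
R1C2 = 15 − 6 = 9 completes the 15 across.
R2C2 = 16 − 14 = 2 completes the 16 down.
Given what's placed, R3C3 must be 7 to fit the 14 across and 16 down.
R2C1 = 1: the only remaining digit allowed by both the 12 across and the 9 down.
R2C3 = 12 − 3 = 9 completes the 12 across.
R3C1 = 14 − 12 = 2 completes the 14 across.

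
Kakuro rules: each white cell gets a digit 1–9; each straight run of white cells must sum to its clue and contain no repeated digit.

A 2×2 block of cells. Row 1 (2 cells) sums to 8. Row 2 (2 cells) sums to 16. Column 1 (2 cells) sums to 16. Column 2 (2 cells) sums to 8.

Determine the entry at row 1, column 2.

1

16 in 2 cells must be {7,9}.
The 8 across and the 16 down share only 7, so (1,1) = 7.
(1,2) = 8 − 7 = 1 completes the 8 across.
(2,1) = 16 − 7 = 9 completes the 16 down.
(2,2) = 16 − 9 = 7 completes the 16 across.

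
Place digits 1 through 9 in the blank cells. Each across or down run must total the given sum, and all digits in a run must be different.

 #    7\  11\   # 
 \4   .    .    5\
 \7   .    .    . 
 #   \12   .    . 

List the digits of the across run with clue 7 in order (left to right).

4 2 1

4 in 2 cells must be {1,3}; 7 in 3 cells must be {1,2,4}.
Nothing is forced directly, so branch on R1C1, whose candidates are 1 or 3. If R1C1 = 1: that forces R1C2 = 3, after which R2C1 would have to be in {1,2,4} for the 7 across but in {6} for the 7 down — contradiction. So R1C1 = 3.
R1C2 = 4 − 3 = 1 completes the 4 across.
R2C1 = 7 − 3 = 4 completes the 7 down.
R2C2 = 2: the only remaining digit allowed by both the 7 across and the 11 down.
R2C3 = 7 − 6 = 1 completes the 7 across.
R3C2 = 11 − 3 = 8 completes the 11 down.
R3C3 = 12 − 8 = 4 completes the 12 across.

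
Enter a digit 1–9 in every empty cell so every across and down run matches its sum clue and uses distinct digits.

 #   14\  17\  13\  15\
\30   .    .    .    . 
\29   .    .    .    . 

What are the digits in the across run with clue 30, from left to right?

30 in 4 cells must be {6,7,8,9}; 29 in 4 cells must be {5,7,8,9}; 17 in 2 cells must be {8,9}.
Nothing is forced directly, so branch on R2C1, whose candidates are 5 or 8 or 9. If R2C1 = 8: that forces R1C1 = 6, R2C2 = 9, R2C4 = 7, R1C2 = 8, after which R1C4 would have to be in {7,9} for the 30 across but in {8} for the 15 down — contradiction. If R2C1 = 9: then R1C1 would have to be in {6,7,8,9} for the 30 across but in {5} for the 14 down — contradiction. So R2C1 = 5.
R1C1 = 14 − 5 = 9 completes the 14 down.
Given what's placed, R1C2 must be 8 to fit the 30 across and 17 down.
R2C2 = 17 − 8 = 9 completes the 17 down.
No cell is forced outright now. R2C3 can only be 7 or 8 (the digits allowed by both its 29 across and its 13 down). If R2C3 = 8: then R1C3 would have to be in {6,7} for the 30 across but in {5} for the 13 down — contradiction. So R2C3 = 7.
R1C3 = 13 − 7 = 6 completes the 13 down.
R1C4 = 30 − 23 = 7 completes the 30 across.

9, 8, 6, 7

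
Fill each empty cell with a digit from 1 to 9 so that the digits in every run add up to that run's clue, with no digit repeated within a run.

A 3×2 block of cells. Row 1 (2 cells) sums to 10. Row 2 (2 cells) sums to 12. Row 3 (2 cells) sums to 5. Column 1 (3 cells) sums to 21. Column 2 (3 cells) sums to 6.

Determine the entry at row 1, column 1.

8

6 in 3 cells must be {1,2,3}.
The 12 across and the 6 down share only 3, so (2,2) = 3.
The 5 across and the 21 down share only 4, so (3,1) = 4.
(3,2) = 5 − 4 = 1 completes the 5 across.
(1,2) = 6 − 4 = 2 completes the 6 down.
(2,1) = 12 − 3 = 9 completes the 12 across.
(1,1) = 10 − 2 = 8 completes the 10 across.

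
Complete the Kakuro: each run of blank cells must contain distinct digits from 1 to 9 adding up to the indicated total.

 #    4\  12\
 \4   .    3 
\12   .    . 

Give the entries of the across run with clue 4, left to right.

1, 3

4 in 2 cells must be {1,3}.
R1C1 = 4 − 3 = 1 completes the 4 across.
R2C1 = 4 − 1 = 3 completes the 4 down.
R2C2 = 12 − 3 = 9 completes the 12 across.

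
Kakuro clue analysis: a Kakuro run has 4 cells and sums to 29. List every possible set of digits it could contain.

{5,7,8,9}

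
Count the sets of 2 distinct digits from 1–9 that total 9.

4

2 distinct digits from 1–9 sum between 3 and 17.
Enumerating: {1,8}, {2,7}, {3,6}, {4,5}.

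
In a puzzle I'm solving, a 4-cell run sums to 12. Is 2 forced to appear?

Yes

Every partition of 12 into 4 distinct digits includes 2: {1,2,3,6}, {1,2,4,5}.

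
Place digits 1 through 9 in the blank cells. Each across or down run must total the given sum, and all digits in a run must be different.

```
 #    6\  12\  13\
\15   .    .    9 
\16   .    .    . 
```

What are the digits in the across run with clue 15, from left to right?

1, 5, 9

R2C3 = 13 − 9 = 4 completes the 13 down.
Given what's placed, R2C1 must be 5 to fit the 16 across and 6 down.
R2C2 = 16 − 9 = 7 completes the 16 across.
R1C1 = 6 − 5 = 1 completes the 6 down.
R1C2 = 15 − 10 = 5 completes the 15 across.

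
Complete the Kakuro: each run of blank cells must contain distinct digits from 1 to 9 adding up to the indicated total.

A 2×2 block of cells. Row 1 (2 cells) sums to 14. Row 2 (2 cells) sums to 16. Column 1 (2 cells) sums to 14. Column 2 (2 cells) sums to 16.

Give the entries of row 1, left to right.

5, 9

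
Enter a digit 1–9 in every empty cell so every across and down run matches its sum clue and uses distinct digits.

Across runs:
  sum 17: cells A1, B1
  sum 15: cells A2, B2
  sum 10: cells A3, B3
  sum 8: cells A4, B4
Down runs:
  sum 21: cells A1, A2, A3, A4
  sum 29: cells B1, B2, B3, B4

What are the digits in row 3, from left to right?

1 9

17 in 2 cells must be {8,9}; 29 in 4 cells must be {5,7,8,9}.
Nothing is forced directly, so branch on B3, whose candidates are 7 or 8 or 9. If B3 = 7: that forces A3 = 3, B4 = 5, after which A4 would have to be in {3} for the 8 across but in {1,2,4,5,6,7,8,9} for the 21 down — contradiction. If B3 = 8: that forces B1 = 9, B2 = 7, A3 = 2, B4 = 5, A1 = 8, after which A2 would have to be in {8} for the 15 across but in {4,5,6,7} for the 21 down — contradiction. So B3 = 9.
Given what's placed, B1 must be 8 to fit the 17 across and 29 down.
B2 = 7: the only remaining digit allowed by both the 15 across and the 29 down.
A3 = 10 − 9 = 1 completes the 10 across.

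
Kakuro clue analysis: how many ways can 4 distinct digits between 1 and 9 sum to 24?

4 distinct digits from 1–9 sum between 10 and 30.

8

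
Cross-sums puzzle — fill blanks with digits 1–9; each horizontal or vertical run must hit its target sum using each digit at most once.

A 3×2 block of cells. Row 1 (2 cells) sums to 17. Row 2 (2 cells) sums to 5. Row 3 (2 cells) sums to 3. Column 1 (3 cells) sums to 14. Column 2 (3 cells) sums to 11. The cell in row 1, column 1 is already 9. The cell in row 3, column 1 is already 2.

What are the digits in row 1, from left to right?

17 in 2 cells must be {8,9}; 3 in 2 cells must be {1,2}.
(1,2) = 17 − 9 = 8 completes the 17 across.
(2,1) = 14 − 11 = 3 completes the 14 down.
(2,2) = 5 − 3 = 2 completes the 5 across.
(3,2) = 3 − 2 = 1 completes the 3 across.

9 8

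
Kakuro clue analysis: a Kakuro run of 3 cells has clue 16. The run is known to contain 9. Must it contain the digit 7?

No

Counterexample: {1,6,9} sums to 16 under that restriction without using 7.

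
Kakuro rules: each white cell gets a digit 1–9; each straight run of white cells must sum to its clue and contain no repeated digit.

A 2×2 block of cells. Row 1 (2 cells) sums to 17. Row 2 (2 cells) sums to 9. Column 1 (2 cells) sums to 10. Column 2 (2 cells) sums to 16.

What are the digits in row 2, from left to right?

17 in 2 cells must be {8,9}; 16 in 2 cells must be {7,9}.
The 17 across and the 16 down share only 9, so (1,2) = 9.
(2,2) = 16 − 9 = 7 completes the 16 down.
(1,1) = 17 − 9 = 8 completes the 17 across.
(2,1) = 9 − 7 = 2 completes the 9 across.

2 7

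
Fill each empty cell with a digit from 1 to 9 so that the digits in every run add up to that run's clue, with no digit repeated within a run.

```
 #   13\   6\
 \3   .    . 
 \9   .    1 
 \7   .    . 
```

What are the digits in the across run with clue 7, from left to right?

4 3

3 in 2 cells must be {1,2}; 6 in 3 cells must be {1,2,3}.
R1C2 = 2: the only remaining digit allowed by both the 3 across and the 6 down.
R2C1 = 9 − 1 = 8 completes the 9 across.
R3C2 = 6 − 3 = 3 completes the 6 down.
R1C1 = 3 − 2 = 1 completes the 3 across.
R3C1 = 7 − 3 = 4 completes the 7 across.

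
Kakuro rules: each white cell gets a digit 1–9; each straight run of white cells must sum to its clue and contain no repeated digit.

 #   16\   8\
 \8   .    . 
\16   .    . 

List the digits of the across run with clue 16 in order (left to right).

16 in 2 cells must be {7,9}.
The 8 across and the 16 down share only 7, so R1C1 = 7.
R1C2 = 8 − 7 = 1 completes the 8 across.
R2C1 = 16 − 7 = 9 completes the 16 down.
R2C2 = 16 − 9 = 7 completes the 16 across.

9, 7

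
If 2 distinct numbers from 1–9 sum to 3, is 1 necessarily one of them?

Yes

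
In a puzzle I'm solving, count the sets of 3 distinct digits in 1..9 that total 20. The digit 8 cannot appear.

3 distinct digits from 1–9 sum between 6 and 24.
Dropping sets that contain 8.
Enumerating: {4,7,9}, {5,6,9}.

2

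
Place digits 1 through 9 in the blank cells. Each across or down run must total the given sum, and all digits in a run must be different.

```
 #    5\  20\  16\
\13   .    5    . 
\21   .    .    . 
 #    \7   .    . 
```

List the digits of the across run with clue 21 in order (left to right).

4, 9, 8

Intersecting the 21 across with the 5 down forces R2C1 = 4.
Given what's placed, R3C2 must be 6 to fit the 7 across and 20 down.
R3C3 = 7 − 6 = 1 completes the 7 across.
R1C1 = 5 − 4 = 1 completes the 5 down.
R1C3 = 13 − 6 = 7 completes the 13 across.
R2C2 = 20 − 11 = 9 completes the 20 down.
R2C3 = 21 − 13 = 8 completes the 21 across.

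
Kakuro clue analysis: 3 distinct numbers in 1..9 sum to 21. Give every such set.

{4,8,9}; {5,7,9}; {6,7,8}

3 distinct digits from 1–9 sum between 6 and 24.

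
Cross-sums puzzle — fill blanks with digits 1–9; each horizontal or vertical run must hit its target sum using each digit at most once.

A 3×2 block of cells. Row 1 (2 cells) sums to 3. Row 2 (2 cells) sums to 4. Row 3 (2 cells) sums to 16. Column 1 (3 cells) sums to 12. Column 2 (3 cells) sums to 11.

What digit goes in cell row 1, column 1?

3 in 2 cells must be {1,2}; 4 in 2 cells must be {1,3}; 16 in 2 cells must be {7,9}.
The 16 across and the 11 down share only 7, so (3,2) = 7.
Given what's placed, (1,2) must be 1 to fit the 3 across and 11 down.
(2,2) = 11 − 8 = 3 completes the 11 down.
(3,1) = 16 − 7 = 9 completes the 16 across.
(1,1) = 3 − 1 = 2 completes the 3 across.
(2,1) = 4 − 3 = 1 completes the 4 across.

2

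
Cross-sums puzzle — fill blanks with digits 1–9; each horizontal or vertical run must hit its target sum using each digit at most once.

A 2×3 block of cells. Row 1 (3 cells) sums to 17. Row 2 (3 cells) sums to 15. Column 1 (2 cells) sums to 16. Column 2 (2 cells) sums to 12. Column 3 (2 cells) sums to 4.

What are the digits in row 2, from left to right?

16 in 2 cells must be {7,9}; 4 in 2 cells must be {1,3}.
Nothing is forced directly, so branch on (1,1), whose candidates are 7 or 9. If (1,1) = 7: that forces (1,3) = 1, (2,1) = 9, after which (2,3) would have to be in {1,2,4,5} for the 15 across but in {3} for the 4 down — contradiction. So (1,1) = 9.
(2,1) = 16 − 9 = 7 completes the 16 down.
Given what's placed, (2,3) must be 3 to fit the 15 across and 4 down.
(1,3) = 4 − 3 = 1 completes the 4 down.
(2,2) = 15 − 10 = 5 completes the 15 across.
(1,2) = 17 − 10 = 7 completes the 17 across.

7 5 3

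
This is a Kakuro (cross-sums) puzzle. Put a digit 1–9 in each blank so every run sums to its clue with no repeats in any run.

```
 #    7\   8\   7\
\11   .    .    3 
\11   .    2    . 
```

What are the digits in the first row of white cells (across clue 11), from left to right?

2 6 3

R1C2 = 8 − 2 = 6 completes the 8 down.
R2C3 = 7 − 3 = 4 completes the 7 down.
R1C1 = 11 − 9 = 2 completes the 11 across.
R2C1 = 11 − 6 = 5 completes the 11 across.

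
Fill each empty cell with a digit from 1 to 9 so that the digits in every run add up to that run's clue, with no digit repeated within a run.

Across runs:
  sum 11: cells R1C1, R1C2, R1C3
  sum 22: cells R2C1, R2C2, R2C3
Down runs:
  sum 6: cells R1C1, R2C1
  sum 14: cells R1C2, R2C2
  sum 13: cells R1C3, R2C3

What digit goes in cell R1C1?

1

The 22 across and the 6 down share only 5, so R2C1 = 5.
R1C1 = 6 − 5 = 1 completes the 6 down.
Nothing is forced directly, so branch on R1C2, whose candidates are 6 or 8. If R1C2 = 8: then R1C3 would have to be in {2} for the 11 across but in {4,5,6,7,8,9} for the 13 down — contradiction. So R1C2 = 6.
R1C3 = 11 − 7 = 4 completes the 11 across.
R2C2 = 14 − 6 = 8 completes the 14 down.
R2C3 = 22 − 13 = 9 completes the 22 across.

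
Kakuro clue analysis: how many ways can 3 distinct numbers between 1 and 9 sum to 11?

5

3 distinct digits from 1–9 sum between 6 and 24.
Enumerating: {1,2,8}, {1,3,7}, {1,4,6}, {2,3,6}, {2,4,5}.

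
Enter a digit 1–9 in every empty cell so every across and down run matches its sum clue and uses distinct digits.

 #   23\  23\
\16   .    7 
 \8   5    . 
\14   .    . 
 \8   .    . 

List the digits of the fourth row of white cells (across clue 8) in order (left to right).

16 in 2 cells must be {7,9}.
R1C1 = 16 − 7 = 9 completes the 16 across.
R2C2 = 8 − 5 = 3 completes the 8 across.
Given what's placed, R4C2 must be 5 to fit the 8 across and 23 down.
R3C2 = 23 − 15 = 8 completes the 23 down.
R4C1 = 8 − 5 = 3 completes the 8 across.
R3C1 = 14 − 8 = 6 completes the 14 across.

3 5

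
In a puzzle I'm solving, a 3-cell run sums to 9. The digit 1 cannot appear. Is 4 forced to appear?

The only way to make 9 from 3 distinct digits under that restriction is {2,3,4}, which contains 4.

Yes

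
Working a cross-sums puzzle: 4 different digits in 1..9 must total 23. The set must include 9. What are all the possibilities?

4 distinct digits from 1–9 sum between 10 and 30.
Keeping only sets containing 9.

{1,5,8,9}; {1,6,7,9}; {2,4,8,9}; {2,5,7,9}; {3,4,7,9}; {3,5,6,9}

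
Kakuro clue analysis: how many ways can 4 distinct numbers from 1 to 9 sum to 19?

11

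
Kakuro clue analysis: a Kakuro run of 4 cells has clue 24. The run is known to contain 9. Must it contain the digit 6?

No

Counterexample: {2,5,8,9} sums to 24 under that restriction without using 6.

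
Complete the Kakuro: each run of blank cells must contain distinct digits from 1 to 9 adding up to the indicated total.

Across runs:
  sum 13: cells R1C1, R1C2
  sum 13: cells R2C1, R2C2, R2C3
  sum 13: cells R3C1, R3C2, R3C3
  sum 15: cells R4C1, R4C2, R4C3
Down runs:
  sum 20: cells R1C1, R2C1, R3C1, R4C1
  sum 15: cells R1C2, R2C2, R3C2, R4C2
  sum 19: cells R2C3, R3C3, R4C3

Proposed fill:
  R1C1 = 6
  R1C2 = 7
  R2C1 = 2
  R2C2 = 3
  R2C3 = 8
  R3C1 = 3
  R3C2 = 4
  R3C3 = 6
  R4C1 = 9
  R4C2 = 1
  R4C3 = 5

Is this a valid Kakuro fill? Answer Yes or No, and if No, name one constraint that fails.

Yes

Across: 6+7=13; 2+3+8=13; 3+4+6=13; 9+1+5=15. Down: 6+2+3+9=20; 7+3+4+1=15; 8+6+5=19. No digit repeats within any run.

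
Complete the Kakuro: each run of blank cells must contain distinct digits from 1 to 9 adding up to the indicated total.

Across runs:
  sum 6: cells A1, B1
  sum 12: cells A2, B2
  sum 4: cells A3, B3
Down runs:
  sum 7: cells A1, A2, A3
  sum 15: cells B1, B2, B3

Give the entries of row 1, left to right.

2, 4

4 in 2 cells must be {1,3}; 7 in 3 cells must be {1,2,4}.
The 12 across and the 7 down share only 4, so A2 = 4.
B2 = 12 − 4 = 8 completes the 12 across.
Given what's placed, A3 must be 1 to fit the 4 across and 7 down.
B3 = 4 − 1 = 3 completes the 4 across.
A1 = 7 − 5 = 2 completes the 7 down.
B1 = 6 − 2 = 4 completes the 6 across.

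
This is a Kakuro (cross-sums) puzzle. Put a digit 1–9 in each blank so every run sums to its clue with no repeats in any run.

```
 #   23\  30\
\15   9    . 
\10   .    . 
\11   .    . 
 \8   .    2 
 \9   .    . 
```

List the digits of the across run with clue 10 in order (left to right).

1 9

R1C2 = 15 − 9 = 6 completes the 15 across.
R4C1 = 8 − 2 = 6 completes the 8 across.
Nothing is forced directly, so branch on R2C2, whose candidates are 8 or 9. If R2C2 = 8: that forces R2C1 = 2, R3C1 = 5, after which R3C2 would have to be in {6} for the 11 across but in {5,9} for the 30 down — contradiction. So R2C2 = 9.
R2C1 = 10 − 9 = 1 completes the 10 across.
Nothing is forced directly, so branch on R3C2, whose candidates are 5 or 8. If R3C2 = 5: then R3C1 would have to be in {6} for the 11 across but in {2,3,4,5} for the 23 down — contradiction. So R3C2 = 8.
R3C1 = 11 − 8 = 3 completes the 11 across.
R5C1 = 23 − 19 = 4 completes the 23 down.
R5C2 = 9 − 4 = 5 completes the 9 across.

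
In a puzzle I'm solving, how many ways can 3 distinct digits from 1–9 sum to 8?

2

3 distinct digits from 1–9 sum between 6 and 24.
Enumerating: {1,2,5}, {1,3,4}.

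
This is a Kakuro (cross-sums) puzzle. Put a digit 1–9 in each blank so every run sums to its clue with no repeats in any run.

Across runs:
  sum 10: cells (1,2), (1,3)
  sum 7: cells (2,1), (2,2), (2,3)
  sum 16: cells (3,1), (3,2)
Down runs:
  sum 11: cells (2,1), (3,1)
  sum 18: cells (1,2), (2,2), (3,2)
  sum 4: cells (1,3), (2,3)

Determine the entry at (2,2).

2

7 in 3 cells must be {1,2,4}; 16 in 2 cells must be {7,9}; 4 in 2 cells must be {1,3}.
The 7 across and the 4 down share only 1, so (2,3) = 1.
(1,3) = 4 − 1 = 3 completes the 4 down.
(1,2) = 10 − 3 = 7 completes the 10 across.
(2,2) = 2: the only remaining digit allowed by both the 7 across and the 18 down.
(3,2) = 18 − 9 = 9 completes the 18 down.
(2,1) = 7 − 3 = 4 completes the 7 across.
(3,1) = 16 − 9 = 7 completes the 16 across.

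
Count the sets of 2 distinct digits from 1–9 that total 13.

3

2 distinct digits from 1–9 sum between 3 and 17.
Enumerating: {4,9}, {5,8}, {6,7}.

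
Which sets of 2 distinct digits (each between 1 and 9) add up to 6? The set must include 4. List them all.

{2,4}

2 distinct digits from 1–9 sum between 3 and 17.
Keeping only sets containing 4.
Only one set works: {2,4}.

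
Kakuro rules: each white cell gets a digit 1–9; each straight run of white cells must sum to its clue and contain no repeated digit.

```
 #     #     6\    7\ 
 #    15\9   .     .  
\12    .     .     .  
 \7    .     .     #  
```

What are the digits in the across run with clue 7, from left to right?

6 in 3 cells must be {1,2,3}.
The 7 across and the 15 down share only 6, so R3C1 = 6.
R3C2 = 7 − 6 = 1 completes the 7 across.
R2C1 = 15 − 6 = 9 completes the 15 down.
R2C2 = 2: the only remaining digit allowed by both the 12 across and the 6 down.
R2C3 = 12 − 11 = 1 completes the 12 across.
R1C2 = 6 − 3 = 3 completes the 6 down.
R1C3 = 9 − 3 = 6 completes the 9 across.

6, 1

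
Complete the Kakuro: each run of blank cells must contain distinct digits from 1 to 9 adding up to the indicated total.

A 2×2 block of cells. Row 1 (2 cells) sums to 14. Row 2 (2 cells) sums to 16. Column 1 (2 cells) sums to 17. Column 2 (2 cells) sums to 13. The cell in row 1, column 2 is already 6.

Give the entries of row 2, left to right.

9, 7

16 in 2 cells must be {7,9}; 17 in 2 cells must be {8,9}.
(1,1) = 14 − 6 = 8 completes the 14 across.
(2,1) = 17 − 8 = 9 completes the 17 down.
(2,2) = 16 − 9 = 7 completes the 16 across.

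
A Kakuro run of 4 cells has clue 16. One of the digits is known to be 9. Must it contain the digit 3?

The only way to make 16 from 4 distinct digits under that restriction is {1,2,4,9}, which does not contain 3.

No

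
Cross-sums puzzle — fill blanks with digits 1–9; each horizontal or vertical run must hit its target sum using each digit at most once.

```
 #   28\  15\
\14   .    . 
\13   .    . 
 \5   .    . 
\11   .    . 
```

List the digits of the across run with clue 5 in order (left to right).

Only 4 fits R3C1 under both its across sum 5 and down sum 28.
R3C2 = 5 − 4 = 1 completes the 5 across.
Nothing is forced directly, so branch on R1C1, whose candidates are 8 or 9. If R1C1 = 8: that forces R1C2 = 6, R2C2 = 5, R4C2 = 3, after which R2C1 would have to be in {8} for the 13 across but in {7,9} for the 28 down — contradiction. So R1C1 = 9.
R1C2 = 14 − 9 = 5 completes the 14 across.
No cell is forced outright now. R2C1 can only be 7 or 8 (the digits allowed by both its 13 across and its 28 down). If R2C1 = 8: then R2C2 would have to be in {5} for the 13 across but in {2,3,6,7} for the 15 down — contradiction. So R2C1 = 7.
R2C2 = 13 − 7 = 6 completes the 13 across.
R4C1 = 28 − 20 = 8 completes the 28 down.
R4C2 = 11 − 8 = 3 completes the 11 across.

4 1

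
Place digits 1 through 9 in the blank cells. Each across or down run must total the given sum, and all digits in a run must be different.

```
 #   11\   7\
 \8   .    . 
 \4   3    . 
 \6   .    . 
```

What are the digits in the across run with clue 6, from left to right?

2 4

4 in 2 cells must be {1,3}; 7 in 3 cells must be {1,2,4}.
R2C2 = 4 − 3 = 1 completes the 4 across.
Given what's placed, R1C2 must be 2 to fit the 8 across and 7 down.
R3C2 = 7 − 3 = 4 completes the 7 down.
R1C1 = 8 − 2 = 6 completes the 8 across.
R3C1 = 6 − 4 = 2 completes the 6 across.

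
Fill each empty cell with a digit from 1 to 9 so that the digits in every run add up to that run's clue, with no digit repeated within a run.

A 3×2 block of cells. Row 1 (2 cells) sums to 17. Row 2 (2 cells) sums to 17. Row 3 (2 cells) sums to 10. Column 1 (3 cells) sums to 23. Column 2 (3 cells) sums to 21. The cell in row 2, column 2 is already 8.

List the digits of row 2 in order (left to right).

9, 8

17 in 2 cells must be {8,9}; 23 in 3 cells must be {6,8,9}.
(1,2) = 9: the only remaining digit allowed by both the 17 across and the 21 down.
(2,1) = 17 − 8 = 9 completes the 17 across.
(3,2) = 21 − 17 = 4 completes the 21 down.
(1,1) = 17 − 9 = 8 completes the 17 across.
(3,1) = 10 − 4 = 6 completes the 10 across.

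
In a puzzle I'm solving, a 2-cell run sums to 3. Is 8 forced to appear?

No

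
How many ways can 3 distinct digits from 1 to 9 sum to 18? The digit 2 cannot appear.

3 distinct digits from 1–9 sum between 6 and 24.
Dropping sets that contain 2.
Enumerating: {1,8,9}, {3,6,9}, {3,7,8}, {4,5,9}, {4,6,8}, {5,6,7}.

6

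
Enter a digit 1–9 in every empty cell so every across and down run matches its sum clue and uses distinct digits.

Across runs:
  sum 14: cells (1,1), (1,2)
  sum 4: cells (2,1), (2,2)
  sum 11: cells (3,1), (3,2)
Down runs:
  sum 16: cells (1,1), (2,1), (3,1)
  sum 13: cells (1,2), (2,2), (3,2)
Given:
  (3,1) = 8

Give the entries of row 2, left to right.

4 in 2 cells must be {1,3}.
(3,2) = 11 − 8 = 3 completes the 11 across.
Given what's placed, (2,2) must be 1 to fit the 4 across and 13 down.
(1,2) = 13 − 4 = 9 completes the 13 down.
(2,1) = 4 − 1 = 3 completes the 4 across.
(1,1) = 14 − 9 = 5 completes the 14 across.

3 1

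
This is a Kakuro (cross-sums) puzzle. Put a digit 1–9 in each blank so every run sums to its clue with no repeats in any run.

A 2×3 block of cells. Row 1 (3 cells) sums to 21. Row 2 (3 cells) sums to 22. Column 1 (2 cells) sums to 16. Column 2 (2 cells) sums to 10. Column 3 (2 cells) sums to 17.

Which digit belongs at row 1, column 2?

16 in 2 cells must be {7,9}; 17 in 2 cells must be {8,9}.
Nothing is forced directly, so branch on (1,3), whose candidates are 8 or 9. If (1,3) = 9: that forces (1,1) = 7, after which (1,2) would have to be in {5} for the 21 across but in {1,2,3,4,6,7,8,9} for the 10 down — contradiction. So (1,3) = 8.
(2,3) = 17 − 8 = 9 completes the 17 down.
Given what's placed, (2,1) must be 7 to fit the 22 across and 16 down.
(2,2) = 22 − 16 = 6 completes the 22 across.
(1,1) = 16 − 7 = 9 completes the 16 down.
(1,2) = 21 − 17 = 4 completes the 21 across.

4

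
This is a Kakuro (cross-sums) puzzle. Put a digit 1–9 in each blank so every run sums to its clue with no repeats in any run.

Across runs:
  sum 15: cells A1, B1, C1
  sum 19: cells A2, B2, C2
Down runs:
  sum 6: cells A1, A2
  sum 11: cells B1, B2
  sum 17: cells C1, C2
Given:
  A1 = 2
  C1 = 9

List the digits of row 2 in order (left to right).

4 7 8

17 in 2 cells must be {8,9}.
B1 = 15 − 11 = 4 completes the 15 across.
A2 = 6 − 2 = 4 completes the 6 down.
B2 = 11 − 4 = 7 completes the 11 down.
C2 = 19 − 11 = 8 completes the 19 across.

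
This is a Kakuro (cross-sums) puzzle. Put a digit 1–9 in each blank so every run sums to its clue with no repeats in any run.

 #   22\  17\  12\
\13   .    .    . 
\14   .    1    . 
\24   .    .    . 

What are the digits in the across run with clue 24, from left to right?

24 in 3 cells must be {7,8,9}.
Nothing is forced directly, so branch on R1C2, whose candidates are 7 or 9. If R1C2 = 9: then R1C1 would have to be in {1,3} for the 13 across but in {5,6,7,8,9} for the 22 down — contradiction. So R1C2 = 7.
R1C1 = 5: the only remaining digit allowed by both the 13 across and the 22 down.
R1C3 = 13 − 12 = 1 completes the 13 across.
R3C2 = 17 − 8 = 9 completes the 17 down.
Given what's placed, R3C1 must be 8 to fit the 24 across and 22 down.
R3C3 = 24 − 17 = 7 completes the 24 across.

8 9 7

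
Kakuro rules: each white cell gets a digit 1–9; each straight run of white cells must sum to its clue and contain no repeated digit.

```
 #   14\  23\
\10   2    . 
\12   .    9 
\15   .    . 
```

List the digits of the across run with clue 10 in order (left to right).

23 in 3 cells must be {6,8,9}.
R1C2 = 10 − 2 = 8 completes the 10 across.
R2C1 = 12 − 9 = 3 completes the 12 across.
R3C1 = 14 − 5 = 9 completes the 14 down.
R3C2 = 15 − 9 = 6 completes the 15 across.

2 8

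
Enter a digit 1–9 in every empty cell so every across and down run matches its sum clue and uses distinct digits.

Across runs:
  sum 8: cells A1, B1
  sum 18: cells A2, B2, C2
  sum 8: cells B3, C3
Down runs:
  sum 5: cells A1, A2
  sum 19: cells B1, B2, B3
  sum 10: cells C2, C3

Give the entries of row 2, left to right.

Nothing is forced directly, so branch on A1, whose candidates are 1 or 2 or 3. If A1 = 1: that forces B1 = 7, A2 = 4, B3 = 3, after which C3 would have to be in {5} for the 8 across but in {1,2,3,4,6,7,8,9} for the 10 down — contradiction. If A1 = 3: that forces B1 = 5, A2 = 2, after which B2 would have to be in {7,9} for the 18 across but in {6,8} for the 19 down — contradiction. So A1 = 2.
B1 = 8 − 2 = 6 completes the 8 across.
A2 = 5 − 2 = 3 completes the 5 down.
B3 = 5: the only remaining digit allowed by both the 8 across and the 19 down.
C3 = 8 − 5 = 3 completes the 8 across.
B2 = 19 − 11 = 8 completes the 19 down.
C2 = 18 − 11 = 7 completes the 18 across.

3, 8, 7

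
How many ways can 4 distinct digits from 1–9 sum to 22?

11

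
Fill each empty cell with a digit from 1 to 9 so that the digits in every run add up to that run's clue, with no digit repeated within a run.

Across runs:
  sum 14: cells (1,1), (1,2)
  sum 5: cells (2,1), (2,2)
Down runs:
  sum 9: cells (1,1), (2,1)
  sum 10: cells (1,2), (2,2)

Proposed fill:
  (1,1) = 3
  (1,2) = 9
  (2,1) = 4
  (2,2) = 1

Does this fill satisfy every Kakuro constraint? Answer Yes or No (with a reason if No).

No — the across run (1,1)–(1,2) sums to 12, not 14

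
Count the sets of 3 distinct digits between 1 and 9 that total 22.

3 distinct digits from 1–9 sum between 6 and 24.
Enumerating: {5,8,9}, {6,7,9}.

2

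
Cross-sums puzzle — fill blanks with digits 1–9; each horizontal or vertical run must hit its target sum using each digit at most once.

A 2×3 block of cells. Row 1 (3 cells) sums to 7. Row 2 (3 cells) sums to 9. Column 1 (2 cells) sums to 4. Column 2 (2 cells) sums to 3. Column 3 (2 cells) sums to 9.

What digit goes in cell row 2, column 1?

7 in 3 cells must be {1,2,4}; 4 in 2 cells must be {1,3}; 3 in 2 cells must be {1,2}.
The 7 across and the 4 down share only 1, so (1,1) = 1.
Given what's placed, (1,2) must be 2 to fit the 7 across and 3 down.
(1,3) = 7 − 3 = 4 completes the 7 across.
(2,1) = 4 − 1 = 3 completes the 4 down.
(2,2) = 3 − 2 = 1 completes the 3 down.
(2,3) = 9 − 4 = 5 completes the 9 across.

3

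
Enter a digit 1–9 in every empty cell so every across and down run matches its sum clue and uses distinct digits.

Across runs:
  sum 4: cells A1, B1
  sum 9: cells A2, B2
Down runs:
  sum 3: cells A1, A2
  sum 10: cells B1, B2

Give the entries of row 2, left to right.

2 7

4 in 2 cells must be {1,3}; 3 in 2 cells must be {1,2}.
The 4 across and the 3 down share only 1, so A1 = 1.
B1 = 4 − 1 = 3 completes the 4 across.
A2 = 3 − 1 = 2 completes the 3 down.
B2 = 9 − 2 = 7 completes the 9 across.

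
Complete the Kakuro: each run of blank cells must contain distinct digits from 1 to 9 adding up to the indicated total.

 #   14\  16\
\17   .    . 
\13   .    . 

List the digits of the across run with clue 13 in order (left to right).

6 7

17 in 2 cells must be {8,9}; 16 in 2 cells must be {7,9}.
The 17 across and the 16 down share only 9, so R1C2 = 9.
R2C2 = 16 − 9 = 7 completes the 16 down.
R1C1 = 17 − 9 = 8 completes the 17 across.
R2C1 = 13 − 7 = 6 completes the 13 across.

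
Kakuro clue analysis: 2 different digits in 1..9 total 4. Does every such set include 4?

No

The only way to make 4 from 2 distinct digits is {1,3}, which does not contain 4.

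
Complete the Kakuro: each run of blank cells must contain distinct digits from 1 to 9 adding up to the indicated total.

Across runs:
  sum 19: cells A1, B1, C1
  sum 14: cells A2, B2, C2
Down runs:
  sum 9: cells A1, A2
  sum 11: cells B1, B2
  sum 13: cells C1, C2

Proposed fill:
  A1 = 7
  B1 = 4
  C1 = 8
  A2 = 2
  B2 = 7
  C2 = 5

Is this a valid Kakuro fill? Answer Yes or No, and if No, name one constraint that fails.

Yes

Across: 7+4+8=19; 2+7+5=14. Down: 7+2=9; 4+7=11; 8+5=13. No digit repeats within any run.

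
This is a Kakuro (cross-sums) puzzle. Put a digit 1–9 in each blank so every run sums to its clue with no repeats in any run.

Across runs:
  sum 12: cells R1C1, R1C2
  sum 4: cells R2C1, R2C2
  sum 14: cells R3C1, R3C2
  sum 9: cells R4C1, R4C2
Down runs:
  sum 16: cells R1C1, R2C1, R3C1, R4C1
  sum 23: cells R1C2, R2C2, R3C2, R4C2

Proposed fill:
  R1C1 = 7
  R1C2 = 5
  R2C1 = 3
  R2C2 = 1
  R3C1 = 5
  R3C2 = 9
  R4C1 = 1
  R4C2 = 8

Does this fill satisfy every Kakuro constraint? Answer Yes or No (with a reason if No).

Across: 7+5=12; 3+1=4; 5+9=14; 1+8=9. Down: 7+3+5+1=16; 5+1+9+8=23. No digit repeats within any run.

Yes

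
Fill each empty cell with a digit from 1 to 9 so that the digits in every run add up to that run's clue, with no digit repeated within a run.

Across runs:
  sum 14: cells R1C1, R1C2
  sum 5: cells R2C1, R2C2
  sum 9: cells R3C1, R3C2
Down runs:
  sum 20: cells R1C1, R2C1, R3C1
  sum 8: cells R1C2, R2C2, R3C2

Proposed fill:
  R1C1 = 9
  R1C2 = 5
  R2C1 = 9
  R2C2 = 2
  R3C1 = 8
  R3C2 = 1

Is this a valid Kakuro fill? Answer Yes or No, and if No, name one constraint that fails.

No — the down run R1C1–R3C1 sums to 26, not 20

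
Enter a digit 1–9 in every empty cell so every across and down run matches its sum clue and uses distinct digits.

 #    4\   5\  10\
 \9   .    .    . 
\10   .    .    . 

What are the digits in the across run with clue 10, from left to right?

1 3 6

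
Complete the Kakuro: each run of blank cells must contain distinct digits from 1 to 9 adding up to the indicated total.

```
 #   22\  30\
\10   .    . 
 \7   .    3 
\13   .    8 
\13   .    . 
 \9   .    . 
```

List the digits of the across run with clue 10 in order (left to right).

1, 9

R2C1 = 7 − 3 = 4 completes the 7 across.
R3C1 = 13 − 8 = 5 completes the 13 across.
Nothing is forced directly, so branch on R4C1, whose candidates are 8 or 9. If R4C1 = 8: then R4C2 would have to be in {5} for the 13 across but in {4,6,9} for the 30 down — contradiction. So R4C1 = 9.
R4C2 = 13 − 9 = 4 completes the 13 across.
Given what's placed, R5C2 must be 6 to fit the 9 across and 30 down.
R1C2 = 30 − 21 = 9 completes the 30 down.
R5C1 = 9 − 6 = 3 completes the 9 across.
R1C1 = 10 − 9 = 1 completes the 10 across.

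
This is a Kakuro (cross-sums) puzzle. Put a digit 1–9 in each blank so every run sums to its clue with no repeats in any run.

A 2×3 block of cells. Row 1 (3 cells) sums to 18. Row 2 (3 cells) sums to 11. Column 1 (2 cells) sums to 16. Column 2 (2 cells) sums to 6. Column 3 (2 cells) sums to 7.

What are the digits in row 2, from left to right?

16 in 2 cells must be {7,9}.
The 11 across and the 16 down share only 7, so (2,1) = 7.
Given what's placed, (2,2) must be 1 to fit the 11 across and 6 down.
(2,3) = 11 − 8 = 3 completes the 11 across.
(1,1) = 16 − 7 = 9 completes the 16 down.
(1,2) = 6 − 1 = 5 completes the 6 down.
(1,3) = 18 − 14 = 4 completes the 18 across.

7, 1, 3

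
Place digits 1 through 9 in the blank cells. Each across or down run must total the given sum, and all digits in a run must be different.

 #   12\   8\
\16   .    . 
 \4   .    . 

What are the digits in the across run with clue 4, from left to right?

16 in 2 cells must be {7,9}; 4 in 2 cells must be {1,3}.
The 16 across and the 8 down share only 7, so R1C2 = 7.
The 4 across and the 12 down share only 3, so R2C1 = 3.
R2C2 = 4 − 3 = 1 completes the 4 across.
R1C1 = 16 − 7 = 9 completes the 16 across.

3 1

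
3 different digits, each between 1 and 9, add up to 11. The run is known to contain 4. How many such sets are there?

2

3 distinct digits from 1–9 sum between 6 and 24.
Keeping only sets containing 4.
Enumerating: {1,4,6}, {2,4,5}.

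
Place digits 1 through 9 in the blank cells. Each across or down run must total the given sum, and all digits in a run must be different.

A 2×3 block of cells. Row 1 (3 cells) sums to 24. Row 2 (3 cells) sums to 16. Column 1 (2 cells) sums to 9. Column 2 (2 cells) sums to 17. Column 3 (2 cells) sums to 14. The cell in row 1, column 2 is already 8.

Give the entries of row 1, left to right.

24 in 3 cells must be {7,8,9}; 17 in 2 cells must be {8,9}.
(1,1) = 7: the only remaining digit allowed by both the 24 across and the 9 down.
(1,3) = 24 − 15 = 9 completes the 24 across.
(2,1) = 9 − 7 = 2 completes the 9 down.
(2,2) = 17 − 8 = 9 completes the 17 down.
(2,3) = 16 − 11 = 5 completes the 16 across.

7 8 9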